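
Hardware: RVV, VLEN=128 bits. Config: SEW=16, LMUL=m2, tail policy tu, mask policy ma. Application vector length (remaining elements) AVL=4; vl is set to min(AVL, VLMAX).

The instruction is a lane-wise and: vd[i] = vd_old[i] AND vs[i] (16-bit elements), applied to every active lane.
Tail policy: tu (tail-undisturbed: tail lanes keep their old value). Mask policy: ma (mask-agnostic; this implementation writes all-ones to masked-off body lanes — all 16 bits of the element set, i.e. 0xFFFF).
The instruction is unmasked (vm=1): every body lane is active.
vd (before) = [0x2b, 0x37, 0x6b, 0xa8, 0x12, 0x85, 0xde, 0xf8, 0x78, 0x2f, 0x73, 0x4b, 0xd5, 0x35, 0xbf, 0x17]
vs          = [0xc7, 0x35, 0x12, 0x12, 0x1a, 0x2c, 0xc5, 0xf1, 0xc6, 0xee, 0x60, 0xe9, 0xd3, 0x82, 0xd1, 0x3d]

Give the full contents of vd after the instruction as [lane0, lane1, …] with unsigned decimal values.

vd = [3, 53, 2, 0, 18, 133, 222, 248, 120, 47, 115, 75, 213, 53, 191, 23]

lanes per group: 128·2/16 = 16
vl ← min(4, 16) = 4
lane  0: and(0x2b,0xc7) ⇒ 0x03
lane  1: and(0x37,0x35) ⇒ 0x35
lane  2: and(0x6b,0x12) ⇒ 0x02
lane  3: and(0xa8,0x12) ⇒ 0x00
lane  4: tail/keep ⇒ 0x12
lane  5: tail/keep ⇒ 0x85
lane  6: tail/keep ⇒ 0xde
lane  7: tail/keep ⇒ 0xf8
lane  8: tail/keep ⇒ 0x78
lane  9: tail/keep ⇒ 0x2f
lane 10: tail/keep ⇒ 0x73
lane 11: tail/keep ⇒ 0x4b
lane 12: tail/keep ⇒ 0xd5
lane 13: tail/keep ⇒ 0x35
lane 14: tail/keep ⇒ 0xbf
lane 15: tail/keep ⇒ 0x17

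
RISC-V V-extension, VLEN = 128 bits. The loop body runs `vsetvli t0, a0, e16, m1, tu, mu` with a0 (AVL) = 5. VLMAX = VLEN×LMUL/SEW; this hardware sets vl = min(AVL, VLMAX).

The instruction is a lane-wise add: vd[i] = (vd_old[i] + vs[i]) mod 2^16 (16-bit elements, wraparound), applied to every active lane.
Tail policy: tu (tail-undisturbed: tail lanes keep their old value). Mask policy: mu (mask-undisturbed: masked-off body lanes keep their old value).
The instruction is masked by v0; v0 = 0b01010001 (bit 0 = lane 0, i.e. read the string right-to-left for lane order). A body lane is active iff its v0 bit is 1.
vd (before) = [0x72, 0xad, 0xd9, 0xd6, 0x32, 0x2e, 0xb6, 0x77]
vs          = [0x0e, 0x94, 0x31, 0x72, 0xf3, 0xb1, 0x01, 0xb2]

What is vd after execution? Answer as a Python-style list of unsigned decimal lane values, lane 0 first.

VLMAX = (128 × 1) / 16 = 8 lanes
vl = min(AVL, VLMAX) = min(5, 8) = 5
lane  0: add(0x72,0x0e) ⇒ 0x80
lane  1: mask-off/keep ⇒ 0xad
lane  2: mask-off/keep ⇒ 0xd9
lane  3: mask-off/keep ⇒ 0xd6
lane  4: add(0x32,0xf3) ⇒ 0x125
lane  5: tail/keep ⇒ 0x2e
lane  6: tail/keep ⇒ 0xb6
lane  7: tail/keep ⇒ 0x77

vd = [128, 173, 217, 214, 293, 46, 182, 119]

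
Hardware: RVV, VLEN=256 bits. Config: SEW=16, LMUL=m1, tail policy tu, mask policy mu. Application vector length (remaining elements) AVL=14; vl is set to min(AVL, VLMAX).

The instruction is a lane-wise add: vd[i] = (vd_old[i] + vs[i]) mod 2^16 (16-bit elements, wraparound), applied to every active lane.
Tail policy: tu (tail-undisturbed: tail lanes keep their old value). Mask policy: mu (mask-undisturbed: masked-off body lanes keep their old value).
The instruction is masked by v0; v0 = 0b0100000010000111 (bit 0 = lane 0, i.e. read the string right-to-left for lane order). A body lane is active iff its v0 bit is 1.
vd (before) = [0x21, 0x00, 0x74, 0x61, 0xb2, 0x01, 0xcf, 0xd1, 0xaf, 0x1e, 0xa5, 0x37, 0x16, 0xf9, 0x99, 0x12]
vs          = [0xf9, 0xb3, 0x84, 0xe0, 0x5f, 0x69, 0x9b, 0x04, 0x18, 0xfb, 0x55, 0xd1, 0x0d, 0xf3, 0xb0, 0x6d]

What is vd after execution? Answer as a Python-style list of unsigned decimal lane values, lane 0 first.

vd = [282, 179, 248, 97, 178, 1, 207, 213, 175, 30, 165, 55, 22, 249, 153, 18]

lanes per group: 256·1/16 = 16
vl = min(AVL, VLMAX) = min(14, 16) = 14
lane  0: add(0x21,0xf9) ⇒ 0x11a
lane  1: add(0x00,0xb3) ⇒ 0xb3
lane  2: add(0x74,0x84) ⇒ 0xf8
lane  3: mask-off/keep ⇒ 0x61
lane  4: mask-off/keep ⇒ 0xb2
lane  5: mask-off/keep ⇒ 0x01
lane  6: mask-off/keep ⇒ 0xcf
lane  7: add(0xd1,0x04) ⇒ 0xd5
lane  8: mask-off/keep ⇒ 0xaf
lane  9: mask-off/keep ⇒ 0x1e
lane 10: mask-off/keep ⇒ 0xa5
lane 11: mask-off/keep ⇒ 0x37
lane 12: mask-off/keep ⇒ 0x16
lane 13: mask-off/keep ⇒ 0xf9
lane 14: tail/keep ⇒ 0x99
lane 15: tail/keep ⇒ 0x12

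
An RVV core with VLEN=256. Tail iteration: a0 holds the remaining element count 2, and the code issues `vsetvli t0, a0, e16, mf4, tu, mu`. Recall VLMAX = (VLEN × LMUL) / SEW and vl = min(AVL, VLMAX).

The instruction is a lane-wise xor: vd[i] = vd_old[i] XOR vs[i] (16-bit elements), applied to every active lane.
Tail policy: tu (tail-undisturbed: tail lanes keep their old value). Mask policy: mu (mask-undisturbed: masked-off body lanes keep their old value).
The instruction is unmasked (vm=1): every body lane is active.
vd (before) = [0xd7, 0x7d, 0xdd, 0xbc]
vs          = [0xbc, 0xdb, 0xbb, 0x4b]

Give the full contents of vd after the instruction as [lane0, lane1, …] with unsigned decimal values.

vd = [107, 166, 221, 188]

lanes per group: 256·1/4/16 = 4
AVL=2 ≤ VLMAX=4, so vl = 2
lane  0: xor(0xd7,0xbc) ⇒ 0x6b
lane  1: xor(0x7d,0xdb) ⇒ 0xa6
lane  2: tail/keep ⇒ 0xdd
lane  3: tail/keep ⇒ 0xbc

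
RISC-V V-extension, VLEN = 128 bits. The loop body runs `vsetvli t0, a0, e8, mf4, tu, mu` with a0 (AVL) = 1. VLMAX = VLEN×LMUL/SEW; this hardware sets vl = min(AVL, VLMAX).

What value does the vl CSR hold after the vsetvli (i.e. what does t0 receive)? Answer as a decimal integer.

vl = 1

lanes per group: 128·1/4/8 = 4
AVL=1 ≤ VLMAX=4, so vl = 1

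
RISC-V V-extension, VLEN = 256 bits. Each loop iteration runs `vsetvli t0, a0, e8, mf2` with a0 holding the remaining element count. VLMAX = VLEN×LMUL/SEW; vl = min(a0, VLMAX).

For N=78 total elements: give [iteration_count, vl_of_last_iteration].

lanes per group: 256·1/2/8 = 16
iterations = ceil(78/16) = 5; final-pass vl = 14

[iterations, last_vl] = [5, 14]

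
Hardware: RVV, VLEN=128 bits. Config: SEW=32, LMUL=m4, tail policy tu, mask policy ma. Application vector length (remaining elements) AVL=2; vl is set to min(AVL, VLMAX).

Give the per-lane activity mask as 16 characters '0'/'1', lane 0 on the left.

lanes per group: 128·4/32 = 16
vl ← min(2, 16) = 2
bits (lane 0 leftmost): 1100000000000000

predicate = 1100000000000000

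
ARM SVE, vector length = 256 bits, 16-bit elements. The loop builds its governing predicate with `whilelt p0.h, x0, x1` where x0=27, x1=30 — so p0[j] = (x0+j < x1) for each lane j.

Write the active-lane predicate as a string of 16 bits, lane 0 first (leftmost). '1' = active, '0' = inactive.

lane count: 256 div 16 = 16
p0[j] = (27+j < 30); true for j=0..2 → 3 lanes set
bits (lane 0 leftmost): 1110000000000000

predicate = 1110000000000000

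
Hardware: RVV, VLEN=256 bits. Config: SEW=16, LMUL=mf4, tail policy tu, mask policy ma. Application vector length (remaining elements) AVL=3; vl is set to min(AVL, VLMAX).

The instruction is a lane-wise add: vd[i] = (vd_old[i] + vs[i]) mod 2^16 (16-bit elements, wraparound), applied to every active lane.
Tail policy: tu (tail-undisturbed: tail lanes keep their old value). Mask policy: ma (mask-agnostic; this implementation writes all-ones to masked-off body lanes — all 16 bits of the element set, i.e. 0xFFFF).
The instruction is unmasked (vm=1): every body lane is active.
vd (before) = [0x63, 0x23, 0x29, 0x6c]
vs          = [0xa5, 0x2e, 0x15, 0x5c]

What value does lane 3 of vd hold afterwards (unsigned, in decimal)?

vd[3] = 108

VLMAX = (256 × 1/4) / 16 = 4 lanes
vl ← min(3, 4) = 3
[0] add(0x63,0xa5) = 0x108
[1] add(0x23,0x2e) = 0x51
[2] add(0x29,0x15) = 0x3e
[3] tail/keep = 0x6c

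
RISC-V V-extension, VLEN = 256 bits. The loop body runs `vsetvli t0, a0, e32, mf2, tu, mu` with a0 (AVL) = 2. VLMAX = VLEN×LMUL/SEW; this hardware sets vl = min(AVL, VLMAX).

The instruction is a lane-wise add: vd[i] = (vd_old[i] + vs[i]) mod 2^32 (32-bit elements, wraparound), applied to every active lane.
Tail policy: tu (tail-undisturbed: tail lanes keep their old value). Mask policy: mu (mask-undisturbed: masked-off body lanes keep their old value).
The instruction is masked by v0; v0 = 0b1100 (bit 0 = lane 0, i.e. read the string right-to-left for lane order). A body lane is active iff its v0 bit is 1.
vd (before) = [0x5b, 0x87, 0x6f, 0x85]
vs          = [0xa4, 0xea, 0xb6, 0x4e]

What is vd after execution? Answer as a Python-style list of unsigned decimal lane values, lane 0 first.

vd = [91, 135, 111, 133]

VLMAX = (256 × 1/2) / 32 = 4 lanes
AVL=2 ≤ VLMAX=4, so vl = 2
vd[0] mask-off/keep -> 0x5b
vd[1] mask-off/keep -> 0x87
vd[2] tail/keep -> 0x6f
vd[3] tail/keep -> 0x85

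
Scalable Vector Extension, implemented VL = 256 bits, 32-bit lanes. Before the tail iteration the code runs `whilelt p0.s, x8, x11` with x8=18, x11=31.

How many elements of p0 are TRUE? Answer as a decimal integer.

256-bit reg / 32-bit elem → 8 lanes
whilelt: lane j active iff 18+j < 31 → j < 13 → 8 active

vl = 8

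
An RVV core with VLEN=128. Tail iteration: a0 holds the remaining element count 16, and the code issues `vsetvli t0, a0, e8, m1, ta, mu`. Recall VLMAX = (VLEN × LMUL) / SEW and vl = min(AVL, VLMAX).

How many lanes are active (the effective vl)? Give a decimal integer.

lanes per group: 128·1/8 = 16
vl = min(AVL, VLMAX) = min(16, 16) = 16

vl = 16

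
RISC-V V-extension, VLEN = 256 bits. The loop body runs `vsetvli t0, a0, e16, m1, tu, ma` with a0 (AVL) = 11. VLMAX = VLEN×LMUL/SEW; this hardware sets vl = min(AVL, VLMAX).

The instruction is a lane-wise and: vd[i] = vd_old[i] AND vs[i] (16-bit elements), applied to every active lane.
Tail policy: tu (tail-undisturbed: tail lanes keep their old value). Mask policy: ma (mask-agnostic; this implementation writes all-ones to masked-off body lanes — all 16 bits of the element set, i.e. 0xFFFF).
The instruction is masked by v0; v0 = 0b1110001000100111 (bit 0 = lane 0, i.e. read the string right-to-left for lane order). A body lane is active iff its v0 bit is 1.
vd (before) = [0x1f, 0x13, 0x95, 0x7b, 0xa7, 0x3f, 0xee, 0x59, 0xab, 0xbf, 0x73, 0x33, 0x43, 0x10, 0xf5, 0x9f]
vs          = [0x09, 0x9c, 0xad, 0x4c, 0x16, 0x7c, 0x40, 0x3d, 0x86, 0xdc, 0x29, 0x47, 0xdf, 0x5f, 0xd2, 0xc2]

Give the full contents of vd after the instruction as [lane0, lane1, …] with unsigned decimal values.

VLMAX = VLEN×LMUL/SEW = 256×1/16 = 16
vl ← min(11, 16) = 11
  i=0: and(0x1f,0x09) → 9
  i=1: and(0x13,0x9c) → 16
  i=2: and(0x95,0xad) → 133
  i=3: mask-off/ones → 65535
  i=4: mask-off/ones → 65535
  i=5: and(0x3f,0x7c) → 60
  i=6: mask-off/ones → 65535
  i=7: mask-off/ones → 65535
  i=8: mask-off/ones → 65535
  i=9: and(0xbf,0xdc) → 156
  i=10: mask-off/ones → 65535
  i=11: tail/keep → 51
  i=12: tail/keep → 67
  i=13: tail/keep → 16
  i=14: tail/keep → 245
  i=15: tail/keep → 159

vd = [9, 16, 133, 65535, 65535, 60, 65535, 65535, 65535, 156, 65535, 51, 67, 16, 245, 159]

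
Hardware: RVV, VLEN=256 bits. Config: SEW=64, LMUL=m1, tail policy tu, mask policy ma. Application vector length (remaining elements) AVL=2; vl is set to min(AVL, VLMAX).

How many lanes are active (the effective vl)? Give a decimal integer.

vl = 2

lanes per group: 256·1/64 = 4
vl ← min(2, 4) = 2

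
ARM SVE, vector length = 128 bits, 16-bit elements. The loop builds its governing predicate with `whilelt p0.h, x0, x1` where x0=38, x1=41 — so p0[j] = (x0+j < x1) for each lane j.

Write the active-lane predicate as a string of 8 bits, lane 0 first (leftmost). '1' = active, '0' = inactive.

predicate = 11100000

register lanes = 128/16 = 8
whilelt: lane j active iff 38+j < 41 → j < 3 → 3 active
bits (lane 0 leftmost): 11100000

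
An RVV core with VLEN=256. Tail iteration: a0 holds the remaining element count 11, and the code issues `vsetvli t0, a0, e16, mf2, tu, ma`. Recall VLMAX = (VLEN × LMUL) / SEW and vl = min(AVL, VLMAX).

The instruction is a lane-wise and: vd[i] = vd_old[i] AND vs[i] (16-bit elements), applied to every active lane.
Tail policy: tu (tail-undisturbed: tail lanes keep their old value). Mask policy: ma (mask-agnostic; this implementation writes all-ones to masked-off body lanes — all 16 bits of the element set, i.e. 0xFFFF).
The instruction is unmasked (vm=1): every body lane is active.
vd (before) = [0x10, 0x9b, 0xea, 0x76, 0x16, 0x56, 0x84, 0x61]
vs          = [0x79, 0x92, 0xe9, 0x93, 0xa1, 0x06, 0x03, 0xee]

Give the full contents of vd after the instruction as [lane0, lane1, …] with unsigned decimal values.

VLMAX = (256 × 1/2) / 16 = 8 lanes
vl ← min(11, 8) = 8
[0] and(0x10,0x79) = 0x10
[1] and(0x9b,0x92) = 0x92
[2] and(0xea,0xe9) = 0xe8
[3] and(0x76,0x93) = 0x12
[4] and(0x16,0xa1) = 0x00
[5] and(0x56,0x06) = 0x06
[6] and(0x84,0x03) = 0x00
[7] and(0x61,0xee) = 0x60

vd = [16, 146, 232, 18, 0, 6, 0, 96]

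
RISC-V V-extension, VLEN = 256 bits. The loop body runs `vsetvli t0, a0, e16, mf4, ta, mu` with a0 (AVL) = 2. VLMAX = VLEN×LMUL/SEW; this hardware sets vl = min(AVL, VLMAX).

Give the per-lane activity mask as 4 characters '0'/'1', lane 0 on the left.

lanes per group: 256·1/4/16 = 4
AVL=2 ≤ VLMAX=4, so vl = 2
bits (lane 0 leftmost): 1100

predicate = 1100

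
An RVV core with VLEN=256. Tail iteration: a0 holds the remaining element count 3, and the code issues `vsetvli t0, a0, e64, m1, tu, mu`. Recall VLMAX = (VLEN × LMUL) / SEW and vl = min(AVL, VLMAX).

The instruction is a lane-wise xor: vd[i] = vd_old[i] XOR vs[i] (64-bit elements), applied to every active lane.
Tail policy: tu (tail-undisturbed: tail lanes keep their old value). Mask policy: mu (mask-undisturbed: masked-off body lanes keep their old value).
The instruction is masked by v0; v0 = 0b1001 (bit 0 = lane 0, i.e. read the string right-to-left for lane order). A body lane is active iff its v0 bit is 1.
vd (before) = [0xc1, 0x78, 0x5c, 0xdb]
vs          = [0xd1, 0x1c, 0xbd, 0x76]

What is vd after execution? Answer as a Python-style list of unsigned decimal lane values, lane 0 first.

vd = [16, 120, 92, 219]

VLMAX = VLEN×LMUL/SEW = 256×1/64 = 4
vl ← min(3, 4) = 3
lane  0: xor(0xc1,0xd1) ⇒ 0x10
lane  1: mask-off/keep ⇒ 0x78
lane  2: mask-off/keep ⇒ 0x5c
lane  3: tail/keep ⇒ 0xdb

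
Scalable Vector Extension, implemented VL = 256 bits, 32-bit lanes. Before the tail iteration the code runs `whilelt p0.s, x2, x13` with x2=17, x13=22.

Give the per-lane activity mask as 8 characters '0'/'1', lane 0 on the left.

lane count: 256 div 32 = 8
active while 17+j < 22, i.e. j ∈ [0,5) capped at 8 ⇒ 5
bits (lane 0 leftmost): 11111000

predicate = 11111000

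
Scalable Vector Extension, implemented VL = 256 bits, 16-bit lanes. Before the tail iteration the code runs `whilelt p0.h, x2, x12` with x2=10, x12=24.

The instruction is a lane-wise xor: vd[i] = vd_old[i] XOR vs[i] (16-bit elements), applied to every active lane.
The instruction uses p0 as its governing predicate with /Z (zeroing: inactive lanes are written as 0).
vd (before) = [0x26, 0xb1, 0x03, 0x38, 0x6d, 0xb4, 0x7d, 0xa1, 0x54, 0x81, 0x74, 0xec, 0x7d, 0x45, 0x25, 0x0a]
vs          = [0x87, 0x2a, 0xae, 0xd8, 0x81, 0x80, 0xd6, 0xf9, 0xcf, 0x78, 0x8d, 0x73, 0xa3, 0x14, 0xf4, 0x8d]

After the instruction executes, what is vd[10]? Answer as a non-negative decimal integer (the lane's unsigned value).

vd[10] = 249

256-bit reg / 16-bit elem → 16 lanes
p0[j] = (10+j < 24); true for j=0..13 → 14 lanes set
[0] xor(0x26,0x87) = 0xa1
[1] xor(0xb1,0x2a) = 0x9b
[2] xor(0x03,0xae) = 0xad
[3] xor(0x38,0xd8) = 0xe0
[4] xor(0x6d,0x81) = 0xec
[5] xor(0xb4,0x80) = 0x34
[6] xor(0x7d,0xd6) = 0xab
[7] xor(0xa1,0xf9) = 0x58
[8] xor(0x54,0xcf) = 0x9b
[9] xor(0x81,0x78) = 0xf9
[10] xor(0x74,0x8d) = 0xf9
[11] xor(0xec,0x73) = 0x9f
[12] xor(0x7d,0xa3) = 0xde
[13] xor(0x45,0x14) = 0x51
[14] tail/zero = 0x00
[15] tail/zero = 0x00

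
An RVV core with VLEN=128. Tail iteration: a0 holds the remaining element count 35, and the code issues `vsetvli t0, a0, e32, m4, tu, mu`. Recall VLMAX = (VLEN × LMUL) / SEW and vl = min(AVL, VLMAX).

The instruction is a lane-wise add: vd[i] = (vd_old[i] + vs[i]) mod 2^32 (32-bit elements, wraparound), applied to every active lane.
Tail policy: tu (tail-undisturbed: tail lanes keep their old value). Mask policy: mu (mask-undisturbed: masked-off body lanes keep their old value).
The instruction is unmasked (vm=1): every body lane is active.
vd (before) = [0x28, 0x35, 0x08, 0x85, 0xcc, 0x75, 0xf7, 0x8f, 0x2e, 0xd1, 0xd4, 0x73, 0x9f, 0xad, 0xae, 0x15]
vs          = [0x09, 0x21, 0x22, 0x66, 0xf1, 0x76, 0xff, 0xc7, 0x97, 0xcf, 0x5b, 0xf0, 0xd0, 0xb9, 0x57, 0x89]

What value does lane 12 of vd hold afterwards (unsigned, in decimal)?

VLMAX = (128 × 4) / 32 = 16 lanes
AVL=35 > VLMAX=16, so vl = 16
lane  0: add(0x28,0x09) ⇒ 0x31
lane  1: add(0x35,0x21) ⇒ 0x56
lane  2: add(0x08,0x22) ⇒ 0x2a
lane  3: add(0x85,0x66) ⇒ 0xeb
lane  4: add(0xcc,0xf1) ⇒ 0x1bd
lane  5: add(0x75,0x76) ⇒ 0xeb
lane  6: add(0xf7,0xff) ⇒ 0x1f6
lane  7: add(0x8f,0xc7) ⇒ 0x156
lane  8: add(0x2e,0x97) ⇒ 0xc5
lane  9: add(0xd1,0xcf) ⇒ 0x1a0
lane 10: add(0xd4,0x5b) ⇒ 0x12f
lane 11: add(0x73,0xf0) ⇒ 0x163
lane 12: add(0x9f,0xd0) ⇒ 0x16f
lane 13: add(0xad,0xb9) ⇒ 0x166
lane 14: add(0xae,0x57) ⇒ 0x105
lane 15: add(0x15,0x89) ⇒ 0x9e

vd[12] = 367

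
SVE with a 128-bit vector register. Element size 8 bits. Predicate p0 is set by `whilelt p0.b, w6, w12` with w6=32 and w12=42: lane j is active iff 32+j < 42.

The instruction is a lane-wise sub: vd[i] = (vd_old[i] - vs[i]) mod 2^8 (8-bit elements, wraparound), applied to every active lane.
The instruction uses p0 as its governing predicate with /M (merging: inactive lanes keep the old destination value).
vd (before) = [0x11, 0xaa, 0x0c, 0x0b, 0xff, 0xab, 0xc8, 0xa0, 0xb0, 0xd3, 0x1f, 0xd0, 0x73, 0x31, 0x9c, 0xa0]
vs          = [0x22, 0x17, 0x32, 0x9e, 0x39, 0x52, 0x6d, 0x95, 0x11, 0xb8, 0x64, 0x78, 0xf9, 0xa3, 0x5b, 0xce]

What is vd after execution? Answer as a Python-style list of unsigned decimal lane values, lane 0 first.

register lanes = 128/8 = 16
active while 32+j < 42, i.e. j ∈ [0,10) capped at 16 ⇒ 10
vd[0] sub(0x11,0x22) -> 0xef
vd[1] sub(0xaa,0x17) -> 0x93
vd[2] sub(0x0c,0x32) -> 0xda
vd[3] sub(0x0b,0x9e) -> 0x6d
vd[4] sub(0xff,0x39) -> 0xc6
vd[5] sub(0xab,0x52) -> 0x59
vd[6] sub(0xc8,0x6d) -> 0x5b
vd[7] sub(0xa0,0x95) -> 0x0b
vd[8] sub(0xb0,0x11) -> 0x9f
vd[9] sub(0xd3,0xb8) -> 0x1b
vd[10] tail/keep -> 0x1f
vd[11] tail/keep -> 0xd0
vd[12] tail/keep -> 0x73
vd[13] tail/keep -> 0x31
vd[14] tail/keep -> 0x9c
vd[15] tail/keep -> 0xa0

vd = [239, 147, 218, 109, 198, 89, 91, 11, 159, 27, 31, 208, 115, 49, 156, 160]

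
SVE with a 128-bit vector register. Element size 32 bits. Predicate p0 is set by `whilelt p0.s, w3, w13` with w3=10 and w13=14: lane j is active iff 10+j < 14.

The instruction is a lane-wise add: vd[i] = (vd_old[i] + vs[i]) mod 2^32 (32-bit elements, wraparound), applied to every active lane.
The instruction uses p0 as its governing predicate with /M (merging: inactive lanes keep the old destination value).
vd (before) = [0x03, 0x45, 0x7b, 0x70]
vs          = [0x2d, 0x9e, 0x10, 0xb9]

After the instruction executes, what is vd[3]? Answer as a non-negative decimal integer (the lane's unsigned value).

lane count: 128 div 32 = 4
active while 10+j < 14, i.e. j ∈ [0,4) capped at 4 ⇒ 4
[0] add(0x03,0x2d) = 0x30
[1] add(0x45,0x9e) = 0xe3
[2] add(0x7b,0x10) = 0x8b
[3] add(0x70,0xb9) = 0x129

vd[3] = 297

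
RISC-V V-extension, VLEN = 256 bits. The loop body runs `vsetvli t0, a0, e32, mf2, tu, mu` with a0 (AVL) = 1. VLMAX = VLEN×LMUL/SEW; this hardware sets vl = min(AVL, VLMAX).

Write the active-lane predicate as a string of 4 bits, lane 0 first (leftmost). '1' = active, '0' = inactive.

predicate = 1000

VLMAX = VLEN×LMUL/SEW = 256×1/2/32 = 4
AVL=1 ≤ VLMAX=4, so vl = 1
bits (lane 0 leftmost): 1000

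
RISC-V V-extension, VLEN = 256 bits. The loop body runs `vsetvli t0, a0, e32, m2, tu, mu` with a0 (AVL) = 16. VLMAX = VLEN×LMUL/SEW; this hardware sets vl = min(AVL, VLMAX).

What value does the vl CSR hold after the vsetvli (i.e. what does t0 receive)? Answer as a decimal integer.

VLMAX = VLEN×LMUL/SEW = 256×2/32 = 16
AVL=16 ≤ VLMAX=16, so vl = 16

vl = 16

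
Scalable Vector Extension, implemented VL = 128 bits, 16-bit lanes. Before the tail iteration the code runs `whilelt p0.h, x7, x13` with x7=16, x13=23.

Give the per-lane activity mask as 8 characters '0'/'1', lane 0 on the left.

predicate = 11111110

128-bit reg / 16-bit elem → 8 lanes
p0[j] = (16+j < 23); true for j=0..6 → 7 lanes set
bits (lane 0 leftmost): 11111110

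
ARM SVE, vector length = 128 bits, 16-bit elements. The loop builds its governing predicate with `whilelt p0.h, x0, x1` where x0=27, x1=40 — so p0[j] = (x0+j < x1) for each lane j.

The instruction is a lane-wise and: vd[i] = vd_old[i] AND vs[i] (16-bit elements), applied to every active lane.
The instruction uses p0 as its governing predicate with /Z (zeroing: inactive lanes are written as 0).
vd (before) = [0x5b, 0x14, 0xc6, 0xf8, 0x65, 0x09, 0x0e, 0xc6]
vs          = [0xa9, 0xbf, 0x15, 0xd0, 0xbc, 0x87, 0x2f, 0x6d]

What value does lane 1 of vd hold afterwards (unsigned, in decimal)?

vd[1] = 20

lane count: 128 div 16 = 8
active while 27+j < 40, i.e. j ∈ [0,13) capped at 8 ⇒ 8
vd[0] and(0x5b,0xa9) -> 0x09
vd[1] and(0x14,0xbf) -> 0x14
vd[2] and(0xc6,0x15) -> 0x04
vd[3] and(0xf8,0xd0) -> 0xd0
vd[4] and(0x65,0xbc) -> 0x24
vd[5] and(0x09,0x87) -> 0x01
vd[6] and(0x0e,0x2f) -> 0x0e
vd[7] and(0xc6,0x6d) -> 0x44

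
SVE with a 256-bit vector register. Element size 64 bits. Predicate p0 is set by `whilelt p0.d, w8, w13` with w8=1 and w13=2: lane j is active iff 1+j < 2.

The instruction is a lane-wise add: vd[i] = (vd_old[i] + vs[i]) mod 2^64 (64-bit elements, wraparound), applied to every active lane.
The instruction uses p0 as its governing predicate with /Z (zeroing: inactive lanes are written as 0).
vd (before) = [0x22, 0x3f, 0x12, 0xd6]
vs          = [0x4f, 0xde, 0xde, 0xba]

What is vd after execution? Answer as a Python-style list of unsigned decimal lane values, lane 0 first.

lane count: 256 div 64 = 4
active while 1+j < 2, i.e. j ∈ [0,1) capped at 4 ⇒ 1
lane  0: add(0x22,0x4f) ⇒ 0x71
lane  1: tail/zero ⇒ 0x00
lane  2: tail/zero ⇒ 0x00
lane  3: tail/zero ⇒ 0x00

vd = [113, 0, 0, 0]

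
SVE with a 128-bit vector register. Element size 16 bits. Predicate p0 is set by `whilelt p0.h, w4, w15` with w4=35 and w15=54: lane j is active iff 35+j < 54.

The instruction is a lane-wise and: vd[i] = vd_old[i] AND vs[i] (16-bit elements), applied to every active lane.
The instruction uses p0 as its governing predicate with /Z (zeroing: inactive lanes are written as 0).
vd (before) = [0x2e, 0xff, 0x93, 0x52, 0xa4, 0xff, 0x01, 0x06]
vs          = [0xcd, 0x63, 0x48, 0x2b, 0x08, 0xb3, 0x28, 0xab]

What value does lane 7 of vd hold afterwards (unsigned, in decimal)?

register lanes = 128/16 = 8
whilelt: lane j active iff 35+j < 54 → j < 19 → 8 active
  i=0: and(0x2e,0xcd) → 12
  i=1: and(0xff,0x63) → 99
  i=2: and(0x93,0x48) → 0
  i=3: and(0x52,0x2b) → 2
  i=4: and(0xa4,0x08) → 0
  i=5: and(0xff,0xb3) → 179
  i=6: and(0x01,0x28) → 0
  i=7: and(0x06,0xab) → 2

vd[7] = 2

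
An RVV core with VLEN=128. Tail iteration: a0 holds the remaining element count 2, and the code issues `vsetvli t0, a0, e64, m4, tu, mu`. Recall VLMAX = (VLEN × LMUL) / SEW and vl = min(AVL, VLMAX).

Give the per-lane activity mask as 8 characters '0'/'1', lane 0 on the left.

VLMAX = VLEN×LMUL/SEW = 128×4/64 = 8
vl ← min(2, 8) = 2
bits (lane 0 leftmost): 11000000

predicate = 11000000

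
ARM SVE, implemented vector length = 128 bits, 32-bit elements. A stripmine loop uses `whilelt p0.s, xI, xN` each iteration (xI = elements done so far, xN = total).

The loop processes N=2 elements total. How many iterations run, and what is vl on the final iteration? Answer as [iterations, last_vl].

register lanes = 128/32 = 4
N=2: ⌈2/4⌉ = 1 iters; last vl = 2 − 0×4 = 2

[iterations, last_vl] = [1, 2]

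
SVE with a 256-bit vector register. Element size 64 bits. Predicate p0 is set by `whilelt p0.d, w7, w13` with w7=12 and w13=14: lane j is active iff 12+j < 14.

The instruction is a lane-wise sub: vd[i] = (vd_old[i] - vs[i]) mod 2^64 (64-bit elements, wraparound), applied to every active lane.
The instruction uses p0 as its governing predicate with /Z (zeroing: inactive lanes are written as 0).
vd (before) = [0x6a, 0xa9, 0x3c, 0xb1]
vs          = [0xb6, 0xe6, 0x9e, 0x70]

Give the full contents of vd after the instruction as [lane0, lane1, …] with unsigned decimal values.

vd = [18446744073709551540, 18446744073709551555, 0, 0]

lane count: 256 div 64 = 4
p0[j] = (12+j < 14); true for j=0..1 → 2 lanes set
[0] sub(0x6a,0xb6) = 0xffffffffffffffb4
[1] sub(0xa9,0xe6) = 0xffffffffffffffc3
[2] tail/zero = 0x00
[3] tail/zero = 0x00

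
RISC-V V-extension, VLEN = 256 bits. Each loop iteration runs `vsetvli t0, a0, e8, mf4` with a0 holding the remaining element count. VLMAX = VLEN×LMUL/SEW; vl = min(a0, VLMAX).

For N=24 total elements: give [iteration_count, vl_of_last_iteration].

VLMAX = (256 × 1/4) / 8 = 8 lanes
N=24: ⌈24/8⌉ = 3 iters; last vl = 24 − 2×8 = 8

[iterations, last_vl] = [3, 8]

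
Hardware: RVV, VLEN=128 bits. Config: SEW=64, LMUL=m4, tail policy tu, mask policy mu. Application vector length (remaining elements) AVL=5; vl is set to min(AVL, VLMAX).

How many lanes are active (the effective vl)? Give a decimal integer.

vl = 5

VLMAX = (128 × 4) / 64 = 8 lanes
AVL=5 ≤ VLMAX=8, so vl = 5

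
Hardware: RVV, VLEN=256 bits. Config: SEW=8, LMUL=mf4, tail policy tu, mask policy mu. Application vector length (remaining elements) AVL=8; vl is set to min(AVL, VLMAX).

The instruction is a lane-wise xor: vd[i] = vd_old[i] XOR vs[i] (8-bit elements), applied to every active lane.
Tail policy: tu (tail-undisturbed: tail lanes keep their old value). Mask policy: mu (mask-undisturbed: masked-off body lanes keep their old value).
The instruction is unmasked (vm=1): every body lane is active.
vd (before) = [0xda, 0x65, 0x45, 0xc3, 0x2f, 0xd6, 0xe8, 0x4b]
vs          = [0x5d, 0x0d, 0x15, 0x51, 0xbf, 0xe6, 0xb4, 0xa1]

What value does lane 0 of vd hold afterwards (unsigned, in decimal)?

lanes per group: 256·1/4/8 = 8
vl = min(AVL, VLMAX) = min(8, 8) = 8
[0] xor(0xda,0x5d) = 0x87
[1] xor(0x65,0x0d) = 0x68
[2] xor(0x45,0x15) = 0x50
[3] xor(0xc3,0x51) = 0x92
[4] xor(0x2f,0xbf) = 0x90
[5] xor(0xd6,0xe6) = 0x30
[6] xor(0xe8,0xb4) = 0x5c
[7] xor(0x4b,0xa1) = 0xea

vd[0] = 135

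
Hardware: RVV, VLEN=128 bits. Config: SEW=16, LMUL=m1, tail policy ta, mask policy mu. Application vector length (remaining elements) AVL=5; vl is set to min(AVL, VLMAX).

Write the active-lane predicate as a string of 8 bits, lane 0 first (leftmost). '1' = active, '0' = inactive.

predicate = 11111000

VLMAX = (128 × 1) / 16 = 8 lanes
vl ← min(5, 8) = 5
bits (lane 0 leftmost): 11111000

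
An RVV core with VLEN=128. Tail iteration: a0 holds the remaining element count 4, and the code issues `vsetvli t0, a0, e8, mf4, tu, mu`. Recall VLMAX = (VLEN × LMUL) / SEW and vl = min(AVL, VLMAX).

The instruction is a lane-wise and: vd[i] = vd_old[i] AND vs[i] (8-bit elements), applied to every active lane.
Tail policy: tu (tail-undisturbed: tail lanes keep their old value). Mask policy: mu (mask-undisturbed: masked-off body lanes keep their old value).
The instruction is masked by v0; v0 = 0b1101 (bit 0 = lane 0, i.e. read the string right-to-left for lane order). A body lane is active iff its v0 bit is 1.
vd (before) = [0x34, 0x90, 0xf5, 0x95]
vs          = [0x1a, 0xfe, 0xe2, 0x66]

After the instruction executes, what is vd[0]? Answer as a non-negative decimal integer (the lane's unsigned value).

vd[0] = 16

VLMAX = VLEN×LMUL/SEW = 128×1/4/8 = 4
vl = min(AVL, VLMAX) = min(4, 4) = 4
vd[0] and(0x34,0x1a) -> 0x10
vd[1] mask-off/keep -> 0x90
vd[2] and(0xf5,0xe2) -> 0xe0
vd[3] and(0x95,0x66) -> 0x04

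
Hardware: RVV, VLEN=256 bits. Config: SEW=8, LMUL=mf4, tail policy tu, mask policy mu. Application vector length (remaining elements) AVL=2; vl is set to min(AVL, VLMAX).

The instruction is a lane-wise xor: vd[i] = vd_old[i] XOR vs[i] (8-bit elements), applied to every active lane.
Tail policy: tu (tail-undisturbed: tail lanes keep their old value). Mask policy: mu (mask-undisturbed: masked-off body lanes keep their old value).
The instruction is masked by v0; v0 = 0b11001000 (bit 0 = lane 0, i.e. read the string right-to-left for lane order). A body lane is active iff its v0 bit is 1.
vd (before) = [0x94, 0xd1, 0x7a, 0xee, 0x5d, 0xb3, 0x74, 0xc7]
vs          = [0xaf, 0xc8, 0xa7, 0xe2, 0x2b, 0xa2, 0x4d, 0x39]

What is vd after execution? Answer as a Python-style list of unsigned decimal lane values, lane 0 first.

vd = [148, 209, 122, 238, 93, 179, 116, 199]

lanes per group: 256·1/4/8 = 8
vl = min(AVL, VLMAX) = min(2, 8) = 2
vd[0] mask-off/keep -> 0x94
vd[1] mask-off/keep -> 0xd1
vd[2] tail/keep -> 0x7a
vd[3] tail/keep -> 0xee
vd[4] tail/keep -> 0x5d
vd[5] tail/keep -> 0xb3
vd[6] tail/keep -> 0x74
vd[7] tail/keep -> 0xc7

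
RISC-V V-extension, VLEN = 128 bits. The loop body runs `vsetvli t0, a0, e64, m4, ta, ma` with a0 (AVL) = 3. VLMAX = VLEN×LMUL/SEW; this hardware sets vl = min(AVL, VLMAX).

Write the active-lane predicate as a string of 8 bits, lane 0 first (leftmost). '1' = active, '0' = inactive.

VLMAX = (128 × 4) / 64 = 8 lanes
vl = min(AVL, VLMAX) = min(3, 8) = 3
bits (lane 0 leftmost): 11100000

predicate = 11100000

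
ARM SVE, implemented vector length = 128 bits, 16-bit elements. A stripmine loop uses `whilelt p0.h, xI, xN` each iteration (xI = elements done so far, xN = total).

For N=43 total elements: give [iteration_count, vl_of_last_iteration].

[iterations, last_vl] = [6, 3]

lane count: 128 div 16 = 8
43 elements at 8/iter → 6 passes, remainder 3 on the last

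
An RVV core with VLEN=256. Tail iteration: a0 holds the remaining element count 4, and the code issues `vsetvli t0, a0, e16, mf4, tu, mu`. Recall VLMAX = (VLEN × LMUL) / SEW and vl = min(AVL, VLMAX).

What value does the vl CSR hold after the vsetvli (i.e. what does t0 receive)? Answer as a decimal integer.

lanes per group: 256·1/4/16 = 4
AVL=4 ≤ VLMAX=4, so vl = 4

vl = 4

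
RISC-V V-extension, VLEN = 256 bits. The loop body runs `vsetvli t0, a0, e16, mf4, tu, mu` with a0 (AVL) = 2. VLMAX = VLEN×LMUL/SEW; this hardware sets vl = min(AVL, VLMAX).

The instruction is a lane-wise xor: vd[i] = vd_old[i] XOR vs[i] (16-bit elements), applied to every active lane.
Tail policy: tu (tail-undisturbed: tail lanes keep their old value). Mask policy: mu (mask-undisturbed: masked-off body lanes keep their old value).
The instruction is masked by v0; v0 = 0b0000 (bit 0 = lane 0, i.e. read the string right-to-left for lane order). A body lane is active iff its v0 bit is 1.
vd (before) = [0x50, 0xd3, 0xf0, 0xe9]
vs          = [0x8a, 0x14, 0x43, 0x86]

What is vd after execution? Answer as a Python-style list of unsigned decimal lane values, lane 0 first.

vd = [80, 211, 240, 233]

VLMAX = (256 × 1/4) / 16 = 4 lanes
vl ← min(2, 4) = 2
  i=0: mask-off/keep → 80
  i=1: mask-off/keep → 211
  i=2: tail/keep → 240
  i=3: tail/keep → 233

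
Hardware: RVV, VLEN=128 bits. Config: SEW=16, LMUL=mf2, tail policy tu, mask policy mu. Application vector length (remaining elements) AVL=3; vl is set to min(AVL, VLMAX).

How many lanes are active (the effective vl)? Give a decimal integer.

lanes per group: 128·1/2/16 = 4
AVL=3 ≤ VLMAX=4, so vl = 3

vl = 3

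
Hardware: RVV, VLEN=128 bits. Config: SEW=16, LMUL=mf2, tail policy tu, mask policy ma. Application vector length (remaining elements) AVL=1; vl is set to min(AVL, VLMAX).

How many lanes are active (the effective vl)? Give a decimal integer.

vl = 1

VLMAX = VLEN×LMUL/SEW = 128×1/2/16 = 4
vl = min(AVL, VLMAX) = min(1, 4) = 1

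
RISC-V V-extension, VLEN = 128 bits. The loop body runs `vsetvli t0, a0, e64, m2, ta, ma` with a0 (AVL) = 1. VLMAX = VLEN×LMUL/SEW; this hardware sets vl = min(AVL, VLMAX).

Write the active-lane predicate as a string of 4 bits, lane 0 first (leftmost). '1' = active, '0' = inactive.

predicate = 1000

lanes per group: 128·2/64 = 4
AVL=1 ≤ VLMAX=4, so vl = 1
bits (lane 0 leftmost): 1000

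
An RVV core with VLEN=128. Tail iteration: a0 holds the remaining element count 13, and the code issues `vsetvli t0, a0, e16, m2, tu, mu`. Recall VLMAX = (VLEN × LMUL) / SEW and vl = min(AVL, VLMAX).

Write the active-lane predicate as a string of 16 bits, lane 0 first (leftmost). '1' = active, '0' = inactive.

predicate = 1111111111111000

VLMAX = (128 × 2) / 16 = 16 lanes
vl ← min(13, 16) = 13
bits (lane 0 leftmost): 1111111111111000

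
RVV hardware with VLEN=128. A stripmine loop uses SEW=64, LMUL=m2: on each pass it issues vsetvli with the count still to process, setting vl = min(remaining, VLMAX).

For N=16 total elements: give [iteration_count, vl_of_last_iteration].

[iterations, last_vl] = [4, 4]

VLMAX = (128 × 2) / 64 = 4 lanes
16 elements at 4/iter → 4 passes, remainder 4 on the last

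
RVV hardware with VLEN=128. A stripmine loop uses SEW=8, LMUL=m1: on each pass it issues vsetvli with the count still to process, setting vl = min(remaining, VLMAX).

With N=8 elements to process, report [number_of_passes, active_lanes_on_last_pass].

lanes per group: 128·1/8 = 16
N=8: ⌈8/16⌉ = 1 iters; last vl = 8 − 0×16 = 8

[iterations, last_vl] = [1, 8]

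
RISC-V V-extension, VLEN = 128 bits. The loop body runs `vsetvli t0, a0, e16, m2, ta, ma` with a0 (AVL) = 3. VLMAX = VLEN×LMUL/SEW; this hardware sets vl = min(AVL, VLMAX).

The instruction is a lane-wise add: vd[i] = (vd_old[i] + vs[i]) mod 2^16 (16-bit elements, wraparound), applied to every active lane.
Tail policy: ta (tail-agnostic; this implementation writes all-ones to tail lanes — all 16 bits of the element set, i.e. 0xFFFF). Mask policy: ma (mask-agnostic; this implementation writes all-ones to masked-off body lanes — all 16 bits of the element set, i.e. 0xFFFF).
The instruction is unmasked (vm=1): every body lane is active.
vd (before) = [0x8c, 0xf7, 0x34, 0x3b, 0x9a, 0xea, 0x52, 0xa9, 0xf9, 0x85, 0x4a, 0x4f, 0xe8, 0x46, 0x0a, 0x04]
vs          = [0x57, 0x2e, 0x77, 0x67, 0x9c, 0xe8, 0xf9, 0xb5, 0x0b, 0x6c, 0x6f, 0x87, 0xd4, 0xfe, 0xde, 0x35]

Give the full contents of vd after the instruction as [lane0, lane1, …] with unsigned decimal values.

vd = [227, 293, 171, 65535, 65535, 65535, 65535, 65535, 65535, 65535, 65535, 65535, 65535, 65535, 65535, 65535]

lanes per group: 128·2/16 = 16
vl ← min(3, 16) = 3
lane  0: add(0x8c,0x57) ⇒ 0xe3
lane  1: add(0xf7,0x2e) ⇒ 0x125
lane  2: add(0x34,0x77) ⇒ 0xab
lane  3: tail/ones ⇒ 0xffff
lane  4: tail/ones ⇒ 0xffff
lane  5: tail/ones ⇒ 0xffff
lane  6: tail/ones ⇒ 0xffff
lane  7: tail/ones ⇒ 0xffff
lane  8: tail/ones ⇒ 0xffff
lane  9: tail/ones ⇒ 0xffff
lane 10: tail/ones ⇒ 0xffff
lane 11: tail/ones ⇒ 0xffff
lane 12: tail/ones ⇒ 0xffff
lane 13: tail/ones ⇒ 0xffff
lane 14: tail/ones ⇒ 0xffff
lane 15: tail/ones ⇒ 0xffff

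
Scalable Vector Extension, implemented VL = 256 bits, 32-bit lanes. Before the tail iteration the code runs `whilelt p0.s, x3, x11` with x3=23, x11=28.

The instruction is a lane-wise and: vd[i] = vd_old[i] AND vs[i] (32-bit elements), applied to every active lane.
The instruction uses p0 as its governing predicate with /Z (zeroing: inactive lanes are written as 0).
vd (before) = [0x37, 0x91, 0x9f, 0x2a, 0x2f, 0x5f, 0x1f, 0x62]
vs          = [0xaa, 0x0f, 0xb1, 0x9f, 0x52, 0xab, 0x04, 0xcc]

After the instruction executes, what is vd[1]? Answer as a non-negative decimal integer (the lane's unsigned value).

lane count: 256 div 32 = 8
whilelt: lane j active iff 23+j < 28 → j < 5 → 5 active
vd[0] and(0x37,0xaa) -> 0x22
vd[1] and(0x91,0x0f) -> 0x01
vd[2] and(0x9f,0xb1) -> 0x91
vd[3] and(0x2a,0x9f) -> 0x0a
vd[4] and(0x2f,0x52) -> 0x02
vd[5] tail/zero -> 0x00
vd[6] tail/zero -> 0x00
vd[7] tail/zero -> 0x00

vd[1] = 1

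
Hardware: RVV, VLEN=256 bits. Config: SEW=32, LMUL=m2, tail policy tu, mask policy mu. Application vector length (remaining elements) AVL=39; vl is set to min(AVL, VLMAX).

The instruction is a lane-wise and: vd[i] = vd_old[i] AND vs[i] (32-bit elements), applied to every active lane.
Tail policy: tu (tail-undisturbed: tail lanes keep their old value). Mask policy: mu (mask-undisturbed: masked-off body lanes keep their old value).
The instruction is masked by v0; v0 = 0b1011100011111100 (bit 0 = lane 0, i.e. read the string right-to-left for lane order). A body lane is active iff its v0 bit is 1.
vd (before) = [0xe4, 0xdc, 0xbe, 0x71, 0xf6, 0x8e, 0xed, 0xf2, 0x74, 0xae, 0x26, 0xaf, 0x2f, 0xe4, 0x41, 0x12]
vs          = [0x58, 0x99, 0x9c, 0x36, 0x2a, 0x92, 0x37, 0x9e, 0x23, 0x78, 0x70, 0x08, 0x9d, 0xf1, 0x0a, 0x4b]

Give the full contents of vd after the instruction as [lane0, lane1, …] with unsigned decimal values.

VLMAX = VLEN×LMUL/SEW = 256×2/32 = 16
vl ← min(39, 16) = 16
lane  0: mask-off/keep ⇒ 0xe4
lane  1: mask-off/keep ⇒ 0xdc
lane  2: and(0xbe,0x9c) ⇒ 0x9c
lane  3: and(0x71,0x36) ⇒ 0x30
lane  4: and(0xf6,0x2a) ⇒ 0x22
lane  5: and(0x8e,0x92) ⇒ 0x82
lane  6: and(0xed,0x37) ⇒ 0x25
lane  7: and(0xf2,0x9e) ⇒ 0x92
lane  8: mask-off/keep ⇒ 0x74
lane  9: mask-off/keep ⇒ 0xae
lane 10: mask-off/keep ⇒ 0x26
lane 11: and(0xaf,0x08) ⇒ 0x08
lane 12: and(0x2f,0x9d) ⇒ 0x0d
lane 13: and(0xe4,0xf1) ⇒ 0xe0
lane 14: mask-off/keep ⇒ 0x41
lane 15: and(0x12,0x4b) ⇒ 0x02

vd = [228, 220, 156, 48, 34, 130, 37, 146, 116, 174, 38, 8, 13, 224, 65, 2]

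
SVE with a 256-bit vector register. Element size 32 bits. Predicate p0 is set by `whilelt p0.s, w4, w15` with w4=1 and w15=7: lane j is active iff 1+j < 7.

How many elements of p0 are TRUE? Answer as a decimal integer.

register lanes = 256/32 = 8
active while 1+j < 7, i.e. j ∈ [0,6) capped at 8 ⇒ 6

vl = 6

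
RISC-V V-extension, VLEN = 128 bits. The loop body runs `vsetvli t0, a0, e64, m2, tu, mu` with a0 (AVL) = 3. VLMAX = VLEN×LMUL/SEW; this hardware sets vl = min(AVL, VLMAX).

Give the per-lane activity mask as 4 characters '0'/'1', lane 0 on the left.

predicate = 1110

lanes per group: 128·2/64 = 4
vl ← min(3, 4) = 3
bits (lane 0 leftmost): 1110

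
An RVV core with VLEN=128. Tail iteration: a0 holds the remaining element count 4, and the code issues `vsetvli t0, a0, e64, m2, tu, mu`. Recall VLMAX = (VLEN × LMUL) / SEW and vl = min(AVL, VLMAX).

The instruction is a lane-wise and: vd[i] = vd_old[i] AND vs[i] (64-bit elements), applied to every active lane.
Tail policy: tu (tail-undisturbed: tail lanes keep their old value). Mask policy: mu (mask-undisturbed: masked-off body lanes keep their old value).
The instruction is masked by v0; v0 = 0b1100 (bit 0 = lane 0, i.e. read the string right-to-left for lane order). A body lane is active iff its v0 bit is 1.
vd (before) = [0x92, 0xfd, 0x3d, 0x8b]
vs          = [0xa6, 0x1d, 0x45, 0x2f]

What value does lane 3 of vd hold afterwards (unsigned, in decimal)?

vd[3] = 11

VLMAX = VLEN×LMUL/SEW = 128×2/64 = 4
vl = min(AVL, VLMAX) = min(4, 4) = 4
  i=0: mask-off/keep → 146
  i=1: mask-off/keep → 253
  i=2: and(0x3d,0x45) → 5
  i=3: and(0x8b,0x2f) → 11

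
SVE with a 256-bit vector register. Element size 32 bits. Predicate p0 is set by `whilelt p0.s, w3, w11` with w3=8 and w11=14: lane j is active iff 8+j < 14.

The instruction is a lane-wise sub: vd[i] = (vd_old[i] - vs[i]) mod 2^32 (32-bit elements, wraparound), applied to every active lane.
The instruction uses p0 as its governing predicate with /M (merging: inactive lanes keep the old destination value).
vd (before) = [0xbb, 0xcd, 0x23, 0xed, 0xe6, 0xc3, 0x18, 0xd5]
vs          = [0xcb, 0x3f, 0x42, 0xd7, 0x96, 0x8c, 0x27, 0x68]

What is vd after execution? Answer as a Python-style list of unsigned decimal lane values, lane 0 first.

vd = [4294967280, 142, 4294967265, 22, 80, 55, 24, 213]

256-bit reg / 32-bit elem → 8 lanes
whilelt: lane j active iff 8+j < 14 → j < 6 → 6 active
lane  0: sub(0xbb,0xcb) ⇒ 0xfffffff0
lane  1: sub(0xcd,0x3f) ⇒ 0x8e
lane  2: sub(0x23,0x42) ⇒ 0xffffffe1
lane  3: sub(0xed,0xd7) ⇒ 0x16
lane  4: sub(0xe6,0x96) ⇒ 0x50
lane  5: sub(0xc3,0x8c) ⇒ 0x37
lane  6: tail/keep ⇒ 0x18
lane  7: tail/keep ⇒ 0xd5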